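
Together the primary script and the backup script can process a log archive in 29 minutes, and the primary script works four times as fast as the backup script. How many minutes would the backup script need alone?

145 minutes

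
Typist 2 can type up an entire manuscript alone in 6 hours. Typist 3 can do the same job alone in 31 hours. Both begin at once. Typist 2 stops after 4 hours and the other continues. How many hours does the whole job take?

31/3 hours

In the first 4 hours the combined rate is 37/186, so 74/93 of the job is done, leaving 19/93.
After typist 2 leaves the rate is 1/31 per hour; the remaining 19/93 takes 19/3 hours.
Total = 4 + 19/3 = 31/3 hours.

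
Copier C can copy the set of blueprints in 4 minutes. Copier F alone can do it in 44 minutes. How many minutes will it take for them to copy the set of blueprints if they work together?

11/3 minutes

Combined rate: 1/4 + 1/44 = (11 + 1)/44 = 12/44 = 3/11 per minute.
Time = 1 ÷ (3/11) = 11/3 minutes.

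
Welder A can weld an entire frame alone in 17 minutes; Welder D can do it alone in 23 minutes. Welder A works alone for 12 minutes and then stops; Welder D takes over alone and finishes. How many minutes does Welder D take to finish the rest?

115/17 minutes

In 12 minutes Welder A does 12/17 of the job, leaving 5/17.
Welder D works at 1/23 per minute, so finishing takes 5/17 ÷ 1/23 = 115/17 minutes.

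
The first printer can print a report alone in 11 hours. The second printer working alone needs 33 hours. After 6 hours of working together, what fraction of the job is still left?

Combined rate: 1/11 + 1/33 = (3 + 1)/33 = 4/33 per hour.
In 6 hours they complete 6·4/33 = 8/11 of the job.
So 3/11 remains.

3/11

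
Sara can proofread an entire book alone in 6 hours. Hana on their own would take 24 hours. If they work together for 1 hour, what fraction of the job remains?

19/24

Combined rate: 1/6 + 1/24 = (4 + 1)/24 = 5/24 per hour.
In 1 hour they complete 1·5/24 = 5/24 of the job.
So 19/24 remains.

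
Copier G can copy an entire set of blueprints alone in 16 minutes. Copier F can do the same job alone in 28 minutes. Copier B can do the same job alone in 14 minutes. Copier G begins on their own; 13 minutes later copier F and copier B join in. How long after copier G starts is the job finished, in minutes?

In the first 13 minutes copier G alone does 13/16 of the job, leaving 3/16.
Once everyone is working, combined rate: 1/16 + 1/28 + 1/14 = (7 + 4 + 8)/112 = 19/112 per minute.
Remaining 3/16 at 19/112 per minute takes 21/19 minutes.
Total from the start = 13 + 21/19 = 268/19 minutes.

268/19 minutes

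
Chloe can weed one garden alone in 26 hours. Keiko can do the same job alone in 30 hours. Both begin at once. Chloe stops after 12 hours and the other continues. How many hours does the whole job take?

210/13 hours

In the first 12 hours the combined rate is 14/195, so 56/65 of the job is done, leaving 9/65.
After Chloe leaves the rate is 1/30 per hour; the remaining 9/65 takes 54/13 hours.
Total = 12 + 54/13 = 210/13 hours.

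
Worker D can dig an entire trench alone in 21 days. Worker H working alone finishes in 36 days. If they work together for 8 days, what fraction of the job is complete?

Combined rate: 1/21 + 1/36 = (12 + 7)/252 = 19/252 per day.
In 8 days they complete 8·19/252 = 38/63 of the job.

38/63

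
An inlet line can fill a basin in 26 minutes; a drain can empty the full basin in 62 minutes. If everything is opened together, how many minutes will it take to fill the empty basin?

403/9 minutes

Net rate = 1/26 − 1/62 = (31 − 13)/806 = 18/806 = 9/403 per minute.
Filling time = 1 ÷ (9/403) = 403/9 minutes.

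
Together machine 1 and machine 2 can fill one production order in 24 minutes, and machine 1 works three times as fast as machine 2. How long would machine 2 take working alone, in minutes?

Let machine 2's rate be r; then machine 1's rate is 3r, so together (3 + 1)r = 4r = 1/24.
Thus r = 1/96 per minute.
Machine 2 alone: 96 minutes; machine 1 alone: 32 minutes.

96 minutes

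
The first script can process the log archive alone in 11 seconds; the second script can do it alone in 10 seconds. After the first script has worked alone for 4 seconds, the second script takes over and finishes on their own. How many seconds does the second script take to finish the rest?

In 4 seconds the first script does 4/11 of the job, leaving 7/11.
The second script works at 1/10 per second, so finishing takes 7/11 ÷ 1/10 = 70/11 seconds.

70/11 seconds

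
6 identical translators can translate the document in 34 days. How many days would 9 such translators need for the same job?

Total work is 6·34 = 204 translator-days.
With 9 translators: 204/9 = 68/3 days.

68/3 days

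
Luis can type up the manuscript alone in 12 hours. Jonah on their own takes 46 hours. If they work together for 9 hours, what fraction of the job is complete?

87/92

Combined rate: 1/12 + 1/46 = (23 + 6)/276 = 29/276 per hour.
In 9 hours they complete 9·29/276 = 87/92 of the job.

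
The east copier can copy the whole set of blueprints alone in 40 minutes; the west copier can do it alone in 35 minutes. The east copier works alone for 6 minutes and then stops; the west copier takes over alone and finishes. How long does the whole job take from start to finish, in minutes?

In 6 minutes the east copier does 6/40 = 3/20 of the job, leaving 17/20.
The west copier works at 1/35 per minute, so finishing takes 17/20 ÷ 1/35 = 119/4 minutes.
Total time = 6 + 119/4 = 143/4 minutes.

143/4 minutes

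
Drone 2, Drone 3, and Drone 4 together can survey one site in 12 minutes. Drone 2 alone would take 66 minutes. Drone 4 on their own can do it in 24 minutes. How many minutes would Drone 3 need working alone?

264/7 minutes

Combined rate is 1/12 per minute.
Known contribution: 1/66 + 1/24 = (4 + 11)/264 = 15/264 = 5/88 per minute.
So Drone 3's rate is 1/12 − 5/88 = 7/264, meaning 264/7 minutes alone.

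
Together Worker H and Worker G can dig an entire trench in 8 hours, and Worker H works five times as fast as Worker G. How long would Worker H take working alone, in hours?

Let Worker G's rate be r; then Worker H's rate is 5r, so together (5 + 1)r = 6r = 1/8.
Thus r = 1/48 per hour.
Worker G alone: 48 hours; Worker H alone: 48/5 hours.

48/5 hours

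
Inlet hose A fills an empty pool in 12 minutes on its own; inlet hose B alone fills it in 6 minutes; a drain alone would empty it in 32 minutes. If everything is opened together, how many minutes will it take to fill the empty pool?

Net rate = 1/12 + 1/6 − 1/32 = (8 + 16 − 3)/96 = 21/96 = 7/32 per minute.
Filling time = 1 ÷ (7/32) = 32/7 minutes.

32/7 minutes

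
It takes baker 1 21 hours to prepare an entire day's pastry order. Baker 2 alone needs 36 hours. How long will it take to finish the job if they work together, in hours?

252/19 hours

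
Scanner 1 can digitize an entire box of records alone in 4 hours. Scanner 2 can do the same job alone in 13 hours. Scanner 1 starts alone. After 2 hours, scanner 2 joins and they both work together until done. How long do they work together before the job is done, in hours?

26/17 hours

In the first 2 hours scanner 1 alone does 2/4 = 1/2 of the job, leaving 1/2.
Once everyone is working, combined rate: 1/4 + 1/13 = (13 + 4)/52 = 17/52 per hour.
Remaining 1/2 at 17/52 per hour takes 26/17 hours.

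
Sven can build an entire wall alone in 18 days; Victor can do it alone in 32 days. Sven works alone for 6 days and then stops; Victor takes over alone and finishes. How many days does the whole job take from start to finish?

82/3 days

In 6 days Sven does 6/18 = 1/3 of the job, leaving 2/3.
Victor works at 1/32 per day, so finishing takes 2/3 ÷ 1/32 = 64/3 days.
Total time = 6 + 64/3 = 82/3 days.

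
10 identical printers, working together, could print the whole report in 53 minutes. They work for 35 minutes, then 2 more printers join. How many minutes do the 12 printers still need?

15 minutes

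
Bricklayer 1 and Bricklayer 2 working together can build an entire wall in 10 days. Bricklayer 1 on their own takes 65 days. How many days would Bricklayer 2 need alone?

130/11 days

Combined rate is 1/10 per day.
Known contribution: 1/65 per day.
So Bricklayer 2's rate is 1/10 − 1/65 = 11/130, meaning 130/11 days alone.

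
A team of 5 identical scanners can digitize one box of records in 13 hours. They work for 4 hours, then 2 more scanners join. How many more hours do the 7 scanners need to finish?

One scanner does 1/65 of the job per hour.
After 4 hours with 5 scanners, 4/13 is done (9/13 left).
With 7 scanners the rate is 7/65, so the rest takes 9/13 ÷ 7/65 = 45/7 hours.

45/7 hours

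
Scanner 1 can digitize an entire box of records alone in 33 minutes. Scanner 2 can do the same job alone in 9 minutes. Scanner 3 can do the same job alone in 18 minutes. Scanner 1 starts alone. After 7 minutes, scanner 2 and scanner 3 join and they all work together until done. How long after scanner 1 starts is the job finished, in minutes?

11 minutes

In the first 7 minutes scanner 1 alone does 7/33 of the job, leaving 26/33.
Once everyone is working, combined rate: 1/33 + 1/9 + 1/18 = (6 + 22 + 11)/198 = 39/198 = 13/66 per minute.
Remaining 26/33 at 13/66 per minute takes 4 minutes.
Total from the start = 7 + 4 = 11 minutes.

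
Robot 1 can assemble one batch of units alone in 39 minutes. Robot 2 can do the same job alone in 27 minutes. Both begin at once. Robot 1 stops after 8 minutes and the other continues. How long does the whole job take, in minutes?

In the first 8 minutes the combined rate is 22/351, so 176/351 of the job is done, leaving 175/351.
After Robot 1 leaves the rate is 1/27 per minute; the remaining 175/351 takes 175/13 minutes.
Total = 8 + 175/13 = 279/13 minutes.

279/13 minutes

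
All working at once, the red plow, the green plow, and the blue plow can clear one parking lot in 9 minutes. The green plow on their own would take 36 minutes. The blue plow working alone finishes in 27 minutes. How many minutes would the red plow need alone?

108/5 minutes

Combined rate is 1/9 per minute.
Known contribution: 1/36 + 1/27 = (3 + 4)/108 = 7/108 per minute.
So the red plow's rate is 1/9 − 7/108 = 5/108, meaning 108/5 minutes alone.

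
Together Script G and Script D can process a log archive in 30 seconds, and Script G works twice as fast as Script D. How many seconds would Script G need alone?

45 seconds

Let Script D's rate be r; then Script G's rate is 2r, so together (2 + 1)r = 3r = 1/30.
Thus r = 1/90 per second.
Script D alone: 90 seconds; Script G alone: 45 seconds.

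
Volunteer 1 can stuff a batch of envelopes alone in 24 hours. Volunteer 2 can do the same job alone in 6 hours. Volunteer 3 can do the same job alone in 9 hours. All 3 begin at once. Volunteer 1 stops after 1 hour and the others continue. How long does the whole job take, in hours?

69/20 hours

In the first 1 hour the combined rate is 23/72, so 23/72 of the job is done, leaving 49/72.
After volunteer 1 leaves the rate is 5/18 per hour; the remaining 49/72 takes 49/20 hours.
Total = 1 + 49/20 = 69/20 hours.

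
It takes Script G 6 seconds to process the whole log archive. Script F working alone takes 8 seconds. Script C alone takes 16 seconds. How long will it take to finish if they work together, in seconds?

Combined rate: 1/6 + 1/8 + 1/16 = (8 + 6 + 3)/48 = 17/48 per second.
Time = 1 ÷ (17/48) = 48/17 seconds.

48/17 seconds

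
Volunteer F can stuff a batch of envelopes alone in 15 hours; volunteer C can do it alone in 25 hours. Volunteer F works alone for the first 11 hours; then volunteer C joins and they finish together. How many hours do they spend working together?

In 11 hours volunteer F does 11/15 of the job, leaving 4/15.
Volunteer F and volunteer C together work at 8/75 per hour, so finishing takes 4/15 ÷ 8/75 = 5/2 hours.

5/2 hours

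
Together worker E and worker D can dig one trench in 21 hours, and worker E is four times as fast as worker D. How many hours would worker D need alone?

105 hours

Let worker D's rate be r; then worker E's rate is 4r, so together (4 + 1)r = 5r = 1/21.
Thus r = 1/105 per hour.
Worker D alone: 105 hours; worker E alone: 105/4 hours.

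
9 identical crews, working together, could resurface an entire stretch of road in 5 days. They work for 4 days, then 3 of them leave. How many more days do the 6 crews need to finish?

One crew does 1/45 of the job per day.
After 4 days with 9 crews, 4/5 is done (1/5 left).
With 6 crews the rate is 6/45 = 2/15, so the rest takes 1/5 ÷ 2/15 = 3/2 days.

3/2 days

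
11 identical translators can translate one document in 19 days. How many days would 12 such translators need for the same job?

Total work is 11·19 = 209 translator-days.
With 12 translators: 209/12 days.

209/12 days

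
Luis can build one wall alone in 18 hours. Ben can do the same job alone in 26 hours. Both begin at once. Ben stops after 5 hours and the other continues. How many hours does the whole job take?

189/13 hours

In the first 5 hours the combined rate is 11/117, so 55/117 of the job is done, leaving 62/117.
After Ben leaves the rate is 1/18 per hour; the remaining 62/117 takes 124/13 hours.
Total = 5 + 124/13 = 189/13 hours.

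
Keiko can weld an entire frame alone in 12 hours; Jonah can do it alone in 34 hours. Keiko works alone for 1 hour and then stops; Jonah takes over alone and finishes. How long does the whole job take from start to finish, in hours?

193/6 hours

In 1 hour Keiko does 1/12 of the job, leaving 11/12.
Jonah works at 1/34 per hour, so finishing takes 11/12 ÷ 1/34 = 187/6 hours.
Total time = 1 + 187/6 = 193/6 hours.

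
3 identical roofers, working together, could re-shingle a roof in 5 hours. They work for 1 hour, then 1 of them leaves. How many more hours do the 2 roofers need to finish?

6 hours

One roofer does 1/15 of the job per hour.
After 1 hour with 3 roofers, 1/5 is done (4/5 left).
With 2 roofers the rate is 2/15, so the rest takes 4/5 ÷ 2/15 = 6 hours.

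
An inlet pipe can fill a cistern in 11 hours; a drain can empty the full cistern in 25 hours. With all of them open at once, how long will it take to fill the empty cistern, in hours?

275/14 hours

Net rate = 1/11 − 1/25 = (25 − 11)/275 = 14/275 per hour.
Filling time = 1 ÷ (14/275) = 275/14 hours.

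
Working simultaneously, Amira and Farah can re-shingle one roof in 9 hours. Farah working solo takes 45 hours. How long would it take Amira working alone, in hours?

45/4 hours

Combined rate is 1/9 per hour.
Known contribution: 1/45 per hour.
So Amira's rate is 1/9 − 1/45 = 4/45, meaning 45/4 hours alone.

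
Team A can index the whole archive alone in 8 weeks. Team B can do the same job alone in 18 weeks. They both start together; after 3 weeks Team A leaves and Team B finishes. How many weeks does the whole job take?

In the first 3 weeks the combined rate is 13/72, so 13/24 of the job is done, leaving 11/24.
After Team A leaves the rate is 1/18 per week; the remaining 11/24 takes 33/4 weeks.
Total = 3 + 33/4 = 45/4 weeks.

45/4 weeks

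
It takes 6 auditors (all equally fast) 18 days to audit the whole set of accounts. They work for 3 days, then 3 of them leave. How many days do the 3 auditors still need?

30 days

One auditor does 1/108 of the job per day.
After 3 days with 6 auditors, 1/6 is done (5/6 left).
With 3 auditors the rate is 3/108 = 1/36, so the rest takes 5/6 ÷ 1/36 = 30 days.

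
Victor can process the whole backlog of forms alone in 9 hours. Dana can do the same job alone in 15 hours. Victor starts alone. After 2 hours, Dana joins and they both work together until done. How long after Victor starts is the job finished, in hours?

51/8 hours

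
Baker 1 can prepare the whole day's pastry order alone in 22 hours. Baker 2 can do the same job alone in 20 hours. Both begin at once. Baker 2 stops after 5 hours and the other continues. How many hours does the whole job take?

In the first 5 hours the combined rate is 21/220, so 21/44 of the job is done, leaving 23/44.
After baker 2 leaves the rate is 1/22 per hour; the remaining 23/44 takes 23/2 hours.
Total = 5 + 23/2 = 33/2 hours.

33/2 hours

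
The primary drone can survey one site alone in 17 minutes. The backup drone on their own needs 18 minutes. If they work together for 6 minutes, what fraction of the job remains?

16/51

Combined rate: 1/17 + 1/18 = (18 + 17)/306 = 35/306 per minute.
In 6 minutes they complete 6·35/306 = 35/51 of the job.
So 16/51 remains.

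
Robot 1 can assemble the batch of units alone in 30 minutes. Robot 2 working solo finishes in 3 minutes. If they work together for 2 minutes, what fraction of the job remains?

Combined rate: 1/30 + 1/3 = (1 + 10)/30 = 11/30 per minute.
In 2 minutes they complete 2·11/30 = 11/15 of the job.
So 4/15 remains.

4/15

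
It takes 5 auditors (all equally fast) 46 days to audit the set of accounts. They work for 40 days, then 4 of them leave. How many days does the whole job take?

One auditor does 1/230 of the job per day.
After 40 days with 5 auditors, 20/23 is done (3/23 left).
With 1 auditor the rate is 1/230, so the rest takes 3/23 ÷ 1/230 = 30 days.
Total = 40 + 30 = 70 days.

70 days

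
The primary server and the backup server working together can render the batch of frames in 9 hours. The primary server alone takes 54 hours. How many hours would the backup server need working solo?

Combined rate is 1/9 per hour.
Known contribution: 1/54 per hour.
So the backup server's rate is 1/9 − 1/54 = 5/54, meaning 54/5 hours alone.

54/5 hours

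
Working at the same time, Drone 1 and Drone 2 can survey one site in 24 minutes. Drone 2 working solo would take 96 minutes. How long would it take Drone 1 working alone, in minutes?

32 minutes

Combined rate is 1/24 per minute.
Known contribution: 1/96 per minute.
So Drone 1's rate is 1/24 − 1/96 = 1/32, meaning 32 minutes alone.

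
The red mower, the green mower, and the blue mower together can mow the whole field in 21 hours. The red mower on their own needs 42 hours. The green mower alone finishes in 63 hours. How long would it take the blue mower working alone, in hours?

Combined rate is 1/21 per hour.
Known contribution: 1/42 + 1/63 = (3 + 2)/126 = 5/126 per hour.
So the blue mower's rate is 1/21 − 5/126 = 1/126, meaning 126 hours alone.

126 hours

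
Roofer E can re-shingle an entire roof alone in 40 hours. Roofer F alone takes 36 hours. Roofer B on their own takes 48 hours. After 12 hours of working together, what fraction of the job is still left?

Combined rate: 1/40 + 1/36 + 1/48 = (18 + 20 + 15)/720 = 53/720 per hour.
In 12 hours they complete 12·53/720 = 53/60 of the job.
So 7/60 remains.

7/60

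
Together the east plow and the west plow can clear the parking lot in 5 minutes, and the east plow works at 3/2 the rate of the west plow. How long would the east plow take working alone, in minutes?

Let the west plow's rate be r; then the east plow's rate is (3/2)r, so together (3/2 + 1)r = (5/2)r = 1/5.
Thus r = 2/25 per minute.
The west plow alone: 25/2 minutes; the east plow alone: 25/3 minutes.

25/3 minutes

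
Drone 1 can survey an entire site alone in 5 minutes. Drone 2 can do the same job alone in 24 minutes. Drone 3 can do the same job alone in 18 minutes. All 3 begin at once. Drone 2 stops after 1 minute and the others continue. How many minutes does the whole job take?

In the first 1 minute the combined rate is 107/360, so 107/360 of the job is done, leaving 253/360.
After drone 2 leaves the rate is 23/90 per minute; the remaining 253/360 takes 11/4 minutes.
Total = 1 + 11/4 = 15/4 minutes.

15/4 minutes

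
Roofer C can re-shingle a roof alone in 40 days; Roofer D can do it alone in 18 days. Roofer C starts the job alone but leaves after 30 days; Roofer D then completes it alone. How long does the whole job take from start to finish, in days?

In 30 days Roofer C does 30/40 = 3/4 of the job, leaving 1/4.
Roofer D works at 1/18 per day, so finishing takes 1/4 ÷ 1/18 = 9/2 days.
Total time = 30 + 9/2 = 69/2 days.

69/2 days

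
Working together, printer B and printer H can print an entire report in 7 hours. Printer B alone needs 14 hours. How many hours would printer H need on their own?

14 hours

Combined rate is 1/7 per hour.
Known contribution: 1/14 per hour.
So printer H's rate is 1/7 − 1/14 = 1/14, meaning 14 hours alone.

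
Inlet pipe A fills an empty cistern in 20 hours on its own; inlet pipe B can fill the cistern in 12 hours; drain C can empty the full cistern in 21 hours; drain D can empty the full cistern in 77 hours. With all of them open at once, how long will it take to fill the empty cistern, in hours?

Net rate = 1/20 + 1/12 − 1/21 − 1/77 = (231 + 385 − 220 − 60)/4620 = 336/4620 = 4/55 per hour.
Filling time = 1 ÷ (4/55) = 55/4 hours.

55/4 hours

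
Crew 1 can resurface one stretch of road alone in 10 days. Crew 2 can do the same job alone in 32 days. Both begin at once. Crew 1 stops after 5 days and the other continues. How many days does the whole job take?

In the first 5 days the combined rate is 21/160, so 21/32 of the job is done, leaving 11/32.
After crew 1 leaves the rate is 1/32 per day; the remaining 11/32 takes 11 days.
Total = 5 + 11 = 16 days.

16 days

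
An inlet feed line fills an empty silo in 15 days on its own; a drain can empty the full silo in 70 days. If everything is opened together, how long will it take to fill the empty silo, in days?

210/11 days

Net rate = 1/15 − 1/70 = (14 − 3)/210 = 11/210 per day.
Filling time = 1 ÷ (11/210) = 210/11 days.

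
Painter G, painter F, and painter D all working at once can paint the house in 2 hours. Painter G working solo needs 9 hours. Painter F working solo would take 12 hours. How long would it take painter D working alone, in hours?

Combined rate is 1/2 per hour.
Known contribution: 1/9 + 1/12 = (4 + 3)/36 = 7/36 per hour.
So painter D's rate is 1/2 − 7/36 = 11/36, meaning 36/11 hours alone.

36/11 hours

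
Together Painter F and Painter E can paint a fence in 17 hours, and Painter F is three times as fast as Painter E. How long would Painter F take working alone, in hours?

Let Painter E's rate be r; then Painter F's rate is 3r, so together (3 + 1)r = 4r = 1/17.
Thus r = 1/68 per hour.
Painter E alone: 68 hours; Painter F alone: 68/3 hours.

68/3 hours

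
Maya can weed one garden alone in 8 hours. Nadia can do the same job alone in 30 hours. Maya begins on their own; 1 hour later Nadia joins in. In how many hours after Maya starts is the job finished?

124/19 hours

In the first 1 hour Maya alone does 1/8 of the job, leaving 7/8.
Once everyone is working, combined rate: 1/8 + 1/30 = (15 + 4)/120 = 19/120 per hour.
Remaining 7/8 at 19/120 per hour takes 105/19 hours.
Total from the start = 1 + 105/19 = 124/19 hours.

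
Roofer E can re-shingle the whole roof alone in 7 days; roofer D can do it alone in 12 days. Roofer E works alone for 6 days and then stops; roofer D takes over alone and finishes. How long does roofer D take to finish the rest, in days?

In 6 days roofer E does 6/7 of the job, leaving 1/7.
Roofer D works at 1/12 per day, so finishing takes 1/7 ÷ 1/12 = 12/7 days.

12/7 days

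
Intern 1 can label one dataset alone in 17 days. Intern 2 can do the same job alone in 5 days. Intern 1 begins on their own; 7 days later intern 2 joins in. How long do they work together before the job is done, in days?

25/11 days

In the first 7 days intern 1 alone does 7/17 of the job, leaving 10/17.
Once everyone is working, combined rate: 1/17 + 1/5 = (5 + 17)/85 = 22/85 per day.
Remaining 10/17 at 22/85 per day takes 25/11 days.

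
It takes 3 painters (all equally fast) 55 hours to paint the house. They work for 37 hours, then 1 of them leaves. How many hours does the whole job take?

One painter does 1/165 of the job per hour.
After 37 hours with 3 painters, 37/55 is done (18/55 left).
With 2 painters the rate is 2/165, so the rest takes 18/55 ÷ 2/165 = 27 hours.
Total = 37 + 27 = 64 hours.

64 hours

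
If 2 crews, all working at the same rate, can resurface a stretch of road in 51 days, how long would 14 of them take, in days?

Total work is 2·51 = 102 crew-days.
With 14 crews: 102/14 = 51/7 days.

51/7 days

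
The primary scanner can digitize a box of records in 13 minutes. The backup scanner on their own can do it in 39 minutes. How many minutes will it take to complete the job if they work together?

39/4 minutes

Combined rate: 1/13 + 1/39 = (3 + 1)/39 = 4/39 per minute.
Time = 1 ÷ (4/39) = 39/4 minutes.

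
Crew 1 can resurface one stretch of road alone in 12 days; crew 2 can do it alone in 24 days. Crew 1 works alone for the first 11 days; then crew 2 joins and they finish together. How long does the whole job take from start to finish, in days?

In 11 days crew 1 does 11/12 of the job, leaving 1/12.
Crew 1 and crew 2 together work at 1/8 per day, so finishing takes 1/12 ÷ 1/8 = 2/3 days.
Total time = 11 + 2/3 = 35/3 days.

35/3 days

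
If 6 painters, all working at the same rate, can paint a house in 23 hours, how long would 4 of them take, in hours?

69/2 hours

Total work is 6·23 = 138 painter-hours.
With 4 painters: 138/4 = 69/2 hours.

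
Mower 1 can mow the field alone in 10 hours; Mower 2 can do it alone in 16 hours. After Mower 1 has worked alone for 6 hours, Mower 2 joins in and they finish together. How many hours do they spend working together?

In 6 hours Mower 1 does 6/10 = 3/5 of the job, leaving 2/5.
Mower 1 and Mower 2 together work at 13/80 per hour, so finishing takes 2/5 ÷ 13/80 = 32/13 hours.

32/13 hours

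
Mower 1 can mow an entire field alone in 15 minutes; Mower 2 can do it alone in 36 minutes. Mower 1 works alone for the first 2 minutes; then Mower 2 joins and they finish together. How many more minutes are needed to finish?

156/17 minutes

In 2 minutes Mower 1 does 2/15 of the job, leaving 13/15.
Mower 1 and Mower 2 together work at 17/180 per minute, so finishing takes 13/15 ÷ 17/180 = 156/17 minutes.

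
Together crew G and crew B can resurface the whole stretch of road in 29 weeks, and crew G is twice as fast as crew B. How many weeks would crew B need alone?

Let crew B's rate be r; then crew G's rate is 2r, so together (2 + 1)r = 3r = 1/29.
Thus r = 1/87 per week.
Crew B alone: 87 weeks; crew G alone: 87/2 weeks.

87 weeks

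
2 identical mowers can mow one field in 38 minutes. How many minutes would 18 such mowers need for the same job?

Total work is 2·38 = 76 mower-minutes.
With 18 mowers: 76/18 = 38/9 minutes.

38/9 minutes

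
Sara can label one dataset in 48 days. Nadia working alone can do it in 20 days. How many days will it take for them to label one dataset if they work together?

With two workers the combined time is the product over the sum: 48·20/(48+20) = 960/68 = 240/17 days.

240/17 days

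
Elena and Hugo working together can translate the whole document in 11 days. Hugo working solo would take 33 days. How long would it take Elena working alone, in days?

33/2 days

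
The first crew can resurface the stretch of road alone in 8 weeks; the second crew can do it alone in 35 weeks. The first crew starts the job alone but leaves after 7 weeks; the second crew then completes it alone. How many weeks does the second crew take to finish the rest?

35/8 weeks

In 7 weeks the first crew does 7/8 of the job, leaving 1/8.
The second crew works at 1/35 per week, so finishing takes 1/8 ÷ 1/35 = 35/8 weeks.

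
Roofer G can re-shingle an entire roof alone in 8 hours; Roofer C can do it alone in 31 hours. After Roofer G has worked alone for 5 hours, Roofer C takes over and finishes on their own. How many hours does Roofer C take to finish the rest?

93/8 hours

In 5 hours Roofer G does 5/8 of the job, leaving 3/8.
Roofer C works at 1/31 per hour, so finishing takes 3/8 ÷ 1/31 = 93/8 hours.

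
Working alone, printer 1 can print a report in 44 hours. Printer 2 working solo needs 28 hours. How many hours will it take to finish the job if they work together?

With two workers the combined time is the product over the sum: 44·28/(44+28) = 1232/72 = 154/9 hours.

154/9 hours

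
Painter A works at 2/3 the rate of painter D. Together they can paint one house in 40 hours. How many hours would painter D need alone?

Let painter D's rate be r; then painter A's rate is (2/3)r, so together (2/3 + 1)r = (5/3)r = 1/40.
Thus r = 3/200 per hour.
Painter D alone: 200/3 hours; painter A alone: 100 hours.

200/3 hours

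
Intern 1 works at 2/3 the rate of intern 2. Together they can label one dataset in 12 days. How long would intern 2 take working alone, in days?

Let intern 2's rate be r; then intern 1's rate is (2/3)r, so together (2/3 + 1)r = (5/3)r = 1/12.
Thus r = 1/20 per day.
Intern 2 alone: 20 days; intern 1 alone: 30 days.

20 days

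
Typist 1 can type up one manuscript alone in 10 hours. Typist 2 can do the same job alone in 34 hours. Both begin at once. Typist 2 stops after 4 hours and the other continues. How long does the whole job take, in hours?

In the first 4 hours the combined rate is 11/85, so 44/85 of the job is done, leaving 41/85.
After Typist 2 leaves the rate is 1/10 per hour; the remaining 41/85 takes 82/17 hours.
Total = 4 + 82/17 = 150/17 hours.

150/17 hours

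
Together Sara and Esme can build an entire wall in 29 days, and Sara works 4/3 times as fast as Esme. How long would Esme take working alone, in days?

203/3 days

Let Esme's rate be r; then Sara's rate is (4/3)r, so together (4/3 + 1)r = (7/3)r = 1/29.
Thus r = 3/203 per day.
Esme alone: 203/3 days; Sara alone: 203/4 days.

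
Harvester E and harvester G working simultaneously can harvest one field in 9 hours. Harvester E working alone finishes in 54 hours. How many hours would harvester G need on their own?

Combined rate is 1/9 per hour.
Known contribution: 1/54 per hour.
So harvester G's rate is 1/9 − 1/54 = 5/54, meaning 54/5 hours alone.

54/5 hours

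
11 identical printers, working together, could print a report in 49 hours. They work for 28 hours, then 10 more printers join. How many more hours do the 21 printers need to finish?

11 hours

One printer does 1/539 of the job per hour.
After 28 hours with 11 printers, 4/7 is done (3/7 left).
With 21 printers the rate is 21/539 = 3/77, so the rest takes 3/7 ÷ 3/77 = 11 hours.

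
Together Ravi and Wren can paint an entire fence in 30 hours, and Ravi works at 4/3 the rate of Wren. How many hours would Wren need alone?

Let Wren's rate be r; then Ravi's rate is (4/3)r, so together (4/3 + 1)r = (7/3)r = 1/30.
Thus r = 1/70 per hour.
Wren alone: 70 hours; Ravi alone: 105/2 hours.

70 hours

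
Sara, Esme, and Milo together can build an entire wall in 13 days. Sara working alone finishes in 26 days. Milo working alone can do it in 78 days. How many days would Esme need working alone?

39 days

Combined rate is 1/13 per day.
Known contribution: 1/26 + 1/78 = (3 + 1)/78 = 4/78 = 2/39 per day.
So Esme's rate is 1/13 − 2/39 = 1/39, meaning 39 days alone.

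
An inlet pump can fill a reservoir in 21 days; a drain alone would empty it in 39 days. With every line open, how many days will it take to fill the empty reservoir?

91/2 days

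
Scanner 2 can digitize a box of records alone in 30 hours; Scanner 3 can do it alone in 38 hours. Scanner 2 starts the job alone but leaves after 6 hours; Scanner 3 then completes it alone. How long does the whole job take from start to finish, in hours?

In 6 hours Scanner 2 does 6/30 = 1/5 of the job, leaving 4/5.
Scanner 3 works at 1/38 per hour, so finishing takes 4/5 ÷ 1/38 = 152/5 hours.
Total time = 6 + 152/5 = 182/5 hours.

182/5 hours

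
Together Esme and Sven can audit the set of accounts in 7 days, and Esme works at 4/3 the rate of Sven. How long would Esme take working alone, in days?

Let Sven's rate be r; then Esme's rate is (4/3)r, so together (4/3 + 1)r = (7/3)r = 1/7.
Thus r = 3/49 per day.
Sven alone: 49/3 days; Esme alone: 49/4 days.

49/4 days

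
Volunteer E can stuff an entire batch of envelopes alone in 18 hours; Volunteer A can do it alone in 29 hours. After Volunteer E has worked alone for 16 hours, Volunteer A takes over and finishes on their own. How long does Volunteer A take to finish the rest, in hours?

In 16 hours Volunteer E does 16/18 = 8/9 of the job, leaving 1/9.
Volunteer A works at 1/29 per hour, so finishing takes 1/9 ÷ 1/29 = 29/9 hours.

29/9 hours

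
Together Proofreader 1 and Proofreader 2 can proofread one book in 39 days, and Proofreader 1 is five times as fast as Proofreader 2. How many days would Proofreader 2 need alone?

Let Proofreader 2's rate be r; then Proofreader 1's rate is 5r, so together (5 + 1)r = 6r = 1/39.
Thus r = 1/234 per day.
Proofreader 2 alone: 234 days; Proofreader 1 alone: 234/5 days.

234 days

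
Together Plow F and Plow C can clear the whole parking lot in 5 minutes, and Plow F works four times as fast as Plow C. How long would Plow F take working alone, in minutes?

Let Plow C's rate be r; then Plow F's rate is 4r, so together (4 + 1)r = 5r = 1/5.
Thus r = 1/25 per minute.
Plow C alone: 25 minutes; Plow F alone: 25/4 minutes.

25/4 minutes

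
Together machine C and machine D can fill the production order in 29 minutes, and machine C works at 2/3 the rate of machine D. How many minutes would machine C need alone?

145/2 minutes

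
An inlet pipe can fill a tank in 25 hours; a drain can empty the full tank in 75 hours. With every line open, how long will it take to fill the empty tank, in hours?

Net rate = 1/25 − 1/75 = (3 − 1)/75 = 2/75 per hour.
Filling time = 1 ÷ (2/75) = 75/2 hours.

75/2 hours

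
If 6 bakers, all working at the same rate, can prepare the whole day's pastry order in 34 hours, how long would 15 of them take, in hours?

68/5 hours

Total work is 6·34 = 204 baker-hours.
With 15 bakers: 204/15 = 68/5 hours.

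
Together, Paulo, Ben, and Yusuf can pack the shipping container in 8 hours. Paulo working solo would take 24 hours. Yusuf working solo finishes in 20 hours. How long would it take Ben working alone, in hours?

30 hours

Combined rate is 1/8 per hour.
Known contribution: 1/24 + 1/20 = (5 + 6)/120 = 11/120 per hour.
So Ben's rate is 1/8 − 11/120 = 1/30, meaning 30 hours alone.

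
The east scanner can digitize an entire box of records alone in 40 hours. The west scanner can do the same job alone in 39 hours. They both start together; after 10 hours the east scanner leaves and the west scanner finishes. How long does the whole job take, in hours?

In the first 10 hours the combined rate is 79/1560, so 79/156 of the job is done, leaving 77/156.
After the east scanner leaves the rate is 1/39 per hour; the remaining 77/156 takes 77/4 hours.
Total = 10 + 77/4 = 117/4 hours.

117/4 hours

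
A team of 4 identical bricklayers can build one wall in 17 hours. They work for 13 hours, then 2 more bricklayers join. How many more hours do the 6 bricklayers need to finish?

One bricklayer does 1/68 of the job per hour.
After 13 hours with 4 bricklayers, 13/17 is done (4/17 left).
With 6 bricklayers the rate is 6/68 = 3/34, so the rest takes 4/17 ÷ 3/34 = 8/3 hours.

8/3 hours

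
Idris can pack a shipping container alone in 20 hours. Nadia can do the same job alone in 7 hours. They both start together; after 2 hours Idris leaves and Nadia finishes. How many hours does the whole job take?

63/10 hours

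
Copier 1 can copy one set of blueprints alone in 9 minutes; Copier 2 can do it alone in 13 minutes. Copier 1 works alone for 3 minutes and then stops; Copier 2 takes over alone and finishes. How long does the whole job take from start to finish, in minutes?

35/3 minutes

In 3 minutes Copier 1 does 3/9 = 1/3 of the job, leaving 2/3.
Copier 2 works at 1/13 per minute, so finishing takes 2/3 ÷ 1/13 = 26/3 minutes.
Total time = 3 + 26/3 = 35/3 minutes.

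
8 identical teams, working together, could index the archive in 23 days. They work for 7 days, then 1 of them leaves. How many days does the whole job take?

One team does 1/184 of the job per day.
After 7 days with 8 teams, 7/23 is done (16/23 left).
With 7 teams the rate is 7/184, so the rest takes 16/23 ÷ 7/184 = 128/7 days.
Total = 7 + 128/7 = 177/7 days.

177/7 days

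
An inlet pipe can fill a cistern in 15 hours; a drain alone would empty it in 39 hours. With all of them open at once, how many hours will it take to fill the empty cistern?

Net rate = 1/15 − 1/39 = (13 − 5)/195 = 8/195 per hour.
Filling time = 1 ÷ (8/195) = 195/8 hours.

195/8 hours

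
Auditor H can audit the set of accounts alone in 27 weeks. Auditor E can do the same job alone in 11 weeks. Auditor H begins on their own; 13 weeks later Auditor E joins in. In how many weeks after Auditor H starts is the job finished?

324/19 weeks

In the first 13 weeks Auditor H alone does 13/27 of the job, leaving 14/27.
Once everyone is working, combined rate: 1/27 + 1/11 = (11 + 27)/297 = 38/297 per week.
Remaining 14/27 at 38/297 per week takes 77/19 weeks.
Total from the start = 13 + 77/19 = 324/19 weeks.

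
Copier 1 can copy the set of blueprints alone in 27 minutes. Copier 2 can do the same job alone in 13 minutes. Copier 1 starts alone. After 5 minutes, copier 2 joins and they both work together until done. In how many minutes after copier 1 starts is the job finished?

243/20 minutes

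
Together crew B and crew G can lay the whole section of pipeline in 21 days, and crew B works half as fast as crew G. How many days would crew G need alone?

Let crew G's rate be r; then crew B's rate is (1/2)r, so together (1/2 + 1)r = (3/2)r = 1/21.
Thus r = 2/63 per day.
Crew G alone: 63/2 days; crew B alone: 63 days.

63/2 days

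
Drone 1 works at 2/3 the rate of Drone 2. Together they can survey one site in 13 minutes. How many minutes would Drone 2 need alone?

65/3 minutes

Let Drone 2's rate be r; then Drone 1's rate is (2/3)r, so together (2/3 + 1)r = (5/3)r = 1/13.
Thus r = 3/65 per minute.
Drone 2 alone: 65/3 minutes; Drone 1 alone: 65/2 minutes.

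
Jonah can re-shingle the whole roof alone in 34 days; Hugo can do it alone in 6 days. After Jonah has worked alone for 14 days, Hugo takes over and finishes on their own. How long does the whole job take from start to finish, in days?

298/17 days

In 14 days Jonah does 14/34 = 7/17 of the job, leaving 10/17.
Hugo works at 1/6 per day, so finishing takes 10/17 ÷ 1/6 = 60/17 days.
Total time = 14 + 60/17 = 298/17 days.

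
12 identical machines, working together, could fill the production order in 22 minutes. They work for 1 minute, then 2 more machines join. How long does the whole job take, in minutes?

19 minutes

One machine does 1/264 of the job per minute.
After 1 minute with 12 machines, 1/22 is done (21/22 left).
With 14 machines the rate is 14/264 = 7/132, so the rest takes 21/22 ÷ 7/132 = 18 minutes.
Total = 1 + 18 = 19 minutes.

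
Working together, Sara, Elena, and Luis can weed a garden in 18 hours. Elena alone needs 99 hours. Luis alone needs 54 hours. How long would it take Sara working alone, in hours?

Combined rate is 1/18 per hour.
Known contribution: 1/99 + 1/54 = (6 + 11)/594 = 17/594 per hour.
So Sara's rate is 1/18 − 17/594 = 8/297, meaning 297/8 hours alone.

297/8 hours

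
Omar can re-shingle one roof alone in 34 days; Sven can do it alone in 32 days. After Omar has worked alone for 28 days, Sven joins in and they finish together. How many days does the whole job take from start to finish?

In 28 days Omar does 28/34 = 14/17 of the job, leaving 3/17.
Omar and Sven together work at 33/544 per day, so finishing takes 3/17 ÷ 33/544 = 32/11 days.
Total time = 28 + 32/11 = 340/11 days.

340/11 days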